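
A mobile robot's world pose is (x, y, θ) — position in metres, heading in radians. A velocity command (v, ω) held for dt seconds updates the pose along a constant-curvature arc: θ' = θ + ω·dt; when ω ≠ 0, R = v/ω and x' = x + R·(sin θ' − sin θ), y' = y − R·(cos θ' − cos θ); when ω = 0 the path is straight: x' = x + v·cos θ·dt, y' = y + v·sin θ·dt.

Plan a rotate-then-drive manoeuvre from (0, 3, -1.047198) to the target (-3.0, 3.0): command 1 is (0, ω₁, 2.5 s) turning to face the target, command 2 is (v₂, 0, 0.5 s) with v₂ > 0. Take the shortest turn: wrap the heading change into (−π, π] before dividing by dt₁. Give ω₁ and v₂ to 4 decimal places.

heading to target = atan2(3−3, -3−0) = 3.1416
Δθ = wrap(3.1416 − -1.0472) = -2.0944; ω₁ = Δθ/dt₁ = -0.8378
distance = √((-3−0)² + (3−3)²) = 3.0000; v₂ = distance/dt₂ = 6.0000

ω₁ = -0.8378, v₂ = 6.0000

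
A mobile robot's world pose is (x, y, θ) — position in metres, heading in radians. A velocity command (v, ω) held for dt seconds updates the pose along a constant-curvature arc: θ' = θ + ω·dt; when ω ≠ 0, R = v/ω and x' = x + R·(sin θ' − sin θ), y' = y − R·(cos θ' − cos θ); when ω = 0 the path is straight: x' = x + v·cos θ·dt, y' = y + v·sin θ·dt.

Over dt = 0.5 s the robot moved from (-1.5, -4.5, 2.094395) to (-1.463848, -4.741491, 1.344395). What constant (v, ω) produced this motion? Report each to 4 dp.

v = -0.5000, ω = -1.5000

Δθ = 1.344395 − 2.094395 = -0.750000
ω = Δθ/dt = -0.750000/0.5 = -1.5000
R = −Δy/(cos θ' − cos θ) = 0.3333
v = R·ω = 0.3333·-1.5000 = -0.5000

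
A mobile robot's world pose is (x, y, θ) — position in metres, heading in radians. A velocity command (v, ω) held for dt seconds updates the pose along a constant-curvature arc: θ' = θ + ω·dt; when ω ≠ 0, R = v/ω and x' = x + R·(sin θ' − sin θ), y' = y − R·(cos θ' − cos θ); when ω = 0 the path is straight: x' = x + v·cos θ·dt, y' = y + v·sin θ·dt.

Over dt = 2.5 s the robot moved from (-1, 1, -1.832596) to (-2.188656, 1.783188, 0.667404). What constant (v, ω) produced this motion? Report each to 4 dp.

v = -0.7500, ω = 1.0000

Δθ = 0.667404 − -1.832596 = 2.500000
ω = Δθ/dt = 2.500000/2.5 = 1.0000
R = Δx/(sin θ' − sin θ) = -0.7500
v = R·ω = -0.7500·1.0000 = -0.7500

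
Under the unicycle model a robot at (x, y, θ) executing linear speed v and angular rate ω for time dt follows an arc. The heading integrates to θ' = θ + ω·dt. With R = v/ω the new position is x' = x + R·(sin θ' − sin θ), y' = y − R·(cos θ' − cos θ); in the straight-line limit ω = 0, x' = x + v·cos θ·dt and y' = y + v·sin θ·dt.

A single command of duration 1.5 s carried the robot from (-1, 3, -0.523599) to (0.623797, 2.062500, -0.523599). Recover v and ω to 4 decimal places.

v = 1.2500, ω = 0.0000

Δθ = -0.523599 − -0.523599 = 0.000000
ω = Δθ/dt = 0.000000/1.5 = 0.0000
ω = 0 → v = (Δx·cos θ + Δy·sin θ)/dt = 1.2500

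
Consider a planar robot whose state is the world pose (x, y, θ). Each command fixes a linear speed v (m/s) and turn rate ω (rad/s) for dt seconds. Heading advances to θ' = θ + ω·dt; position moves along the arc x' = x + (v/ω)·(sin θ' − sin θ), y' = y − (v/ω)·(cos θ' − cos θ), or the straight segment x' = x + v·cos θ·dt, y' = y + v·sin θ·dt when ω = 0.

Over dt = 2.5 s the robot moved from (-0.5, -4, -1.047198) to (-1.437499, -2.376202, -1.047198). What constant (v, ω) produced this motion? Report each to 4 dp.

Δθ = -1.047198 − -1.047198 = 0.000000
ω = Δθ/dt = 0.000000/2.5 = 0.0000
ω = 0 → v = (Δx·cos θ + Δy·sin θ)/dt = -0.7500

v = -0.7500, ω = 0.0000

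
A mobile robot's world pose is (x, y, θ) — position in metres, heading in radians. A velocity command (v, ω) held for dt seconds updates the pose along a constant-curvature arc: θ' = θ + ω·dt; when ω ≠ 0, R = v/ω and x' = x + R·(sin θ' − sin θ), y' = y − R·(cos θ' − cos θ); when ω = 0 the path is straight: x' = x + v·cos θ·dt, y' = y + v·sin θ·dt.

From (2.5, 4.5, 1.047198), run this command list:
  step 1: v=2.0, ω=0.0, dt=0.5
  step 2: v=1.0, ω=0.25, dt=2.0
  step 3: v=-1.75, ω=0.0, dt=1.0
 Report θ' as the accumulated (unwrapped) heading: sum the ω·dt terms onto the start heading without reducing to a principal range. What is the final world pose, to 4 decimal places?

(3.4935, 5.5221, 1.5472)

step 1: θ'=1.0472 (straight) → pose (3.0000, 5.3660, 1.0472)
step 2: θ'=1.5472 (R=4.0000) → pose (3.5348, 7.2716, 1.5472)
step 3: θ'=1.5472 (straight) → pose (3.4935, 5.5221, 1.5472)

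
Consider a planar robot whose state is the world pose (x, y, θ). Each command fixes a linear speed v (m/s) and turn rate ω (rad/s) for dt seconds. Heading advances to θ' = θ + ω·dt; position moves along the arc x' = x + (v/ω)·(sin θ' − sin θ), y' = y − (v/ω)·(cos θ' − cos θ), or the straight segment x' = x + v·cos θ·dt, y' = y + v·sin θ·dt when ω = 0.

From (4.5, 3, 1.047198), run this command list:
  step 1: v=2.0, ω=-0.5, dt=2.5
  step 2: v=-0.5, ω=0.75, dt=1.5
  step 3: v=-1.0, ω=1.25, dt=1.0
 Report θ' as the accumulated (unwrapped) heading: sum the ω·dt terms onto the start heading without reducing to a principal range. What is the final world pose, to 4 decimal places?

(8.0821, 3.7318, 2.1722)

step 1: θ'=-0.2028 (R=-4.0000) → pose (8.7698, 4.9180, -0.2028)
step 2: θ'=0.9222 (R=-0.6667) → pose (8.1042, 4.6677, 0.9222)
step 3: θ'=2.1722 (R=-0.8000) → pose (8.0821, 3.7318, 2.1722)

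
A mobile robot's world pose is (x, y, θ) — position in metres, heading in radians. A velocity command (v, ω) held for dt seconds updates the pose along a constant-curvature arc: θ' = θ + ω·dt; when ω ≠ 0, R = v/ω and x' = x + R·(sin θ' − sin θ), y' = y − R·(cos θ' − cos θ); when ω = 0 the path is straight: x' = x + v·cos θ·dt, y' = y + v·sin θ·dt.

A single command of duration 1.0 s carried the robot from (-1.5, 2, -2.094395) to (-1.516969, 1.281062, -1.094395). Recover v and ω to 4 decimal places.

v = 0.7500, ω = 1.0000

Δθ = -1.094395 − -2.094395 = 1.000000
ω = Δθ/dt = 1.000000/1.0 = 1.0000
R = −Δy/(cos θ' − cos θ) = 0.7500
v = R·ω = 0.7500·1.0000 = 0.7500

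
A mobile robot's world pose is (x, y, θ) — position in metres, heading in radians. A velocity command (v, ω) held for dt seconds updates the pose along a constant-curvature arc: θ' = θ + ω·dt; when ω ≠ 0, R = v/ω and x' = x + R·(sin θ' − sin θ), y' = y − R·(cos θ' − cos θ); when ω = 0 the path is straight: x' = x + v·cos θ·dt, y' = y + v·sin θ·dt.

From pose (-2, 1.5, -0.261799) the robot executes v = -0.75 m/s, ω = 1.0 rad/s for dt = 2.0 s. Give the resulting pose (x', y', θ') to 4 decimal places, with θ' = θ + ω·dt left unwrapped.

θ' = -0.2618 + 1.0·2.0 = 1.7382
R = v/ω = -0.75/1.0 = -0.7500
x' = -2 + -0.7500·(sin 1.7382 − sin -0.2618) = -2.9336
y' = 1.5 − -0.7500·(cos 1.7382 − cos -0.2618) = 0.6506

(-2.9336, 0.6506, 1.7382)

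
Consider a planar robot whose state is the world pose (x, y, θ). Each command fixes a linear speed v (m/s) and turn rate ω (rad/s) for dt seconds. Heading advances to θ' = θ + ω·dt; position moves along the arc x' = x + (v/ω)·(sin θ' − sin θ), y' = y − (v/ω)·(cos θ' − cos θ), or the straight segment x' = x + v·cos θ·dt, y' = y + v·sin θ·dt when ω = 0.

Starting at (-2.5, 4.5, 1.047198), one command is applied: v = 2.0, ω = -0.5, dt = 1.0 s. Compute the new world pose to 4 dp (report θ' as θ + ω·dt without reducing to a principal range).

θ' = 1.0472 + -0.5·1.0 = 0.5472
R = v/ω = 2.0/-0.5 = -4.0000
x' = -2.5 + -4.0000·(sin 0.5472 − sin 1.0472) = -1.1171
y' = 4.5 − -4.0000·(cos 0.5472 − cos 1.0472) = 5.9159

(-1.1171, 5.9159, 0.5472)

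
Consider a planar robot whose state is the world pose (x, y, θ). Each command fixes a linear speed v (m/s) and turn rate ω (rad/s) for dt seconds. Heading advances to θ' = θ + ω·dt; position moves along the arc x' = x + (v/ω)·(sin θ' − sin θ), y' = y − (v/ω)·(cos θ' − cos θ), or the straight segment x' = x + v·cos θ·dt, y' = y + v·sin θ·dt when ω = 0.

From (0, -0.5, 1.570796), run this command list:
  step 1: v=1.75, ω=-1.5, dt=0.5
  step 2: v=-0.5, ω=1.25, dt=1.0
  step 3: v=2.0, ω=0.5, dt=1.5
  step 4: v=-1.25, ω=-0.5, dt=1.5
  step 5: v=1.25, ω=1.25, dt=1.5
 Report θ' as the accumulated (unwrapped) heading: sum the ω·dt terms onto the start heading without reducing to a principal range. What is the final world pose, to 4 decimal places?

step 1: θ'=0.8208 (R=-1.1667) → pose (0.3130, 0.2952, 0.8208)
step 2: θ'=2.0708 (R=-0.4000) → pose (0.2547, -0.1692, 2.0708)
step 3: θ'=2.8208 (R=4.0000) → pose (-1.9944, 1.7091, 2.8208)
step 4: θ'=2.0708 (R=2.5000) → pose (-0.5887, 0.5352, 2.0708)
step 5: θ'=3.9458 (R=1.0000) → pose (-2.1866, 0.7494, 3.9458)

(-2.1866, 0.7494, 3.9458)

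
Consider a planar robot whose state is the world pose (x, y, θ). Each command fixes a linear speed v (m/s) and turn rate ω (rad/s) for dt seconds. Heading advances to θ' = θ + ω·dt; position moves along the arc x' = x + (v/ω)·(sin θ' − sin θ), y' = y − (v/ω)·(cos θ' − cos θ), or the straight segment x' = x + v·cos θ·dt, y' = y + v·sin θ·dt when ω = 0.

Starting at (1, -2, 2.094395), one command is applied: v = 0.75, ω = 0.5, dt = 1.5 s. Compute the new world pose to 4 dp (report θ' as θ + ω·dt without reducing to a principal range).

(0.1402, -1.3158, 2.8444)

θ' = 2.0944 + 0.5·1.5 = 2.8444
R = v/ω = 0.75/0.5 = 1.5000
x' = 1 + 1.5000·(sin 2.8444 − sin 2.0944) = 0.1402
y' = -2 − 1.5000·(cos 2.8444 − cos 2.0944) = -1.3158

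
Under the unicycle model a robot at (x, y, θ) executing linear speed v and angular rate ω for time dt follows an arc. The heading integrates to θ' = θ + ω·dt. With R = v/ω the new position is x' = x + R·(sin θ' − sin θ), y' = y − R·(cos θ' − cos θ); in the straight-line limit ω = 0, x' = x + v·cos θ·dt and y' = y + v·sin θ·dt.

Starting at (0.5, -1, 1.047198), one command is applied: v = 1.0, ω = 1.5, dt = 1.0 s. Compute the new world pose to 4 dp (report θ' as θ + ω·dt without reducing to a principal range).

θ' = 1.0472 + 1.5·1.0 = 2.5472
R = v/ω = 1.0/1.5 = 0.6667
x' = 0.5 + 0.6667·(sin 2.5472 − sin 1.0472) = 0.2960
y' = -1 − 0.6667·(cos 2.5472 − cos 1.0472) = -0.1143

(0.2960, -0.1143, 2.5472)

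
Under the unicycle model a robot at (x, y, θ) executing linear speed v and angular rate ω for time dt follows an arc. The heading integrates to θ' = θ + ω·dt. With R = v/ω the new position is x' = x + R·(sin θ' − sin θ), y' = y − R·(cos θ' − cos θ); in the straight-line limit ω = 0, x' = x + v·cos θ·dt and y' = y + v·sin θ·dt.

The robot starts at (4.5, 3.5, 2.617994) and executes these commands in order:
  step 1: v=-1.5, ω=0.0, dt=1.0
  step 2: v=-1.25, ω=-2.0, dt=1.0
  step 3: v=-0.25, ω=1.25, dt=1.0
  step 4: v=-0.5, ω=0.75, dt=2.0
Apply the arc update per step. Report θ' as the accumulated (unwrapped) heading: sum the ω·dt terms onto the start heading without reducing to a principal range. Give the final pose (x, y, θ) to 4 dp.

(6.5604, 1.0233, 3.3680)

step 1: θ'=2.6180 (straight) → pose (5.7990, 2.7500, 2.6180)
step 2: θ'=0.6180 (R=0.6250) → pose (5.8487, 1.6993, 0.6180)
step 3: θ'=1.8680 (R=-0.2000) → pose (5.7733, 1.4778, 1.8680)
step 4: θ'=3.3680 (R=-0.6667) → pose (6.5604, 1.0233, 3.3680)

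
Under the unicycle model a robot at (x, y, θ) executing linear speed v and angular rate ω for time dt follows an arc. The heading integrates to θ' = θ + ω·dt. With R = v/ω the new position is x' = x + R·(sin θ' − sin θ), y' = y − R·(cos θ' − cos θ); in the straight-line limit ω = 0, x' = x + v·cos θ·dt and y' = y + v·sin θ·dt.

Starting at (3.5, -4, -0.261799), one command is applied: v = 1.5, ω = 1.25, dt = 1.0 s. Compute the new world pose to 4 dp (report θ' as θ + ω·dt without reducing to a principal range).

(4.8126, -3.5011, 0.9882)

θ' = -0.2618 + 1.25·1.0 = 0.9882
R = v/ω = 1.5/1.25 = 1.2000
x' = 3.5 + 1.2000·(sin 0.9882 − sin -0.2618) = 4.8126
y' = -4 − 1.2000·(cos 0.9882 − cos -0.2618) = -3.5011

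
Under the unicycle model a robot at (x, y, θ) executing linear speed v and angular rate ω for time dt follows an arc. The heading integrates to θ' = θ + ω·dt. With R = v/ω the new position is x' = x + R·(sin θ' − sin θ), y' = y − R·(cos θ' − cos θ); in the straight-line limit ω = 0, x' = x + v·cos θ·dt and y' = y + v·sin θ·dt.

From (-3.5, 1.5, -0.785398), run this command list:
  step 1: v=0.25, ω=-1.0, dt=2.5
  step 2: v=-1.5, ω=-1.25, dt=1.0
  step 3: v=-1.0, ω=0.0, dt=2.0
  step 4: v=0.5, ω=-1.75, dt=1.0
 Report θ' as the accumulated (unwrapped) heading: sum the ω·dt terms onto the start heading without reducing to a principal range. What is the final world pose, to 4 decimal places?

(-2.0693, -1.5333, -6.2854)

step 1: θ'=-3.2854 (R=-0.2500) → pose (-3.7126, 1.0758, -3.2854)
step 2: θ'=-4.5354 (R=1.2000) → pose (-2.7033, 0.0995, -4.5354)
step 3: θ'=-4.5354 (straight) → pose (-2.3512, -1.8693, -4.5354)
step 4: θ'=-6.2854 (R=-0.2857) → pose (-2.0693, -1.5333, -6.2854)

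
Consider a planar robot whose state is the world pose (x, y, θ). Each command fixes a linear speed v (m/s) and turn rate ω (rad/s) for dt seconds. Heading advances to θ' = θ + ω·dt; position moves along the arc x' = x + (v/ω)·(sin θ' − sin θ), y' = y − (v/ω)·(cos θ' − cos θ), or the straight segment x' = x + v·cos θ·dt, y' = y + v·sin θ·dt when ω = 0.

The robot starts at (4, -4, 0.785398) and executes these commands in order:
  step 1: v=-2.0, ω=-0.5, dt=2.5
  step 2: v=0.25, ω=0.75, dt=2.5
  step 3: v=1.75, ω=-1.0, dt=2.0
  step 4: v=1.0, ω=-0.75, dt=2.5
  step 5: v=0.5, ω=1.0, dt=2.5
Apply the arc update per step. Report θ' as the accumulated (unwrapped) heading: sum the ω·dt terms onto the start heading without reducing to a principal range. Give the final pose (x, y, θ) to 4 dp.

step 1: θ'=-0.4646 (R=4.0000) → pose (-0.6207, -4.7476, -0.4646)
step 2: θ'=1.4104 (R=0.3333) → pose (-0.1423, -4.5028, 1.4104)
step 3: θ'=-0.5896 (R=-1.7500) → pose (2.5583, -3.3278, -0.5896)
step 4: θ'=-2.4646 (R=-1.3333) → pose (2.6522, -5.4753, -2.4646)
step 5: θ'=0.0354 (R=0.5000) → pose (2.9831, -6.3647, 0.0354)

(2.9831, -6.3647, 0.0354)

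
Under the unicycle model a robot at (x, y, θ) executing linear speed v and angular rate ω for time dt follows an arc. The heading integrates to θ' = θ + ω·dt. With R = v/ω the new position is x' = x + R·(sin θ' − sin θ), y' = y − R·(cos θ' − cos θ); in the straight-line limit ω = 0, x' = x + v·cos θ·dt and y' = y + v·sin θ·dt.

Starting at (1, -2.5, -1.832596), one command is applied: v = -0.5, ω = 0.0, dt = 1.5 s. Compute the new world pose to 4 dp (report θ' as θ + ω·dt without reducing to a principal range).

θ' = -1.8326 + 0.0·1.5 = -1.8326
ω = 0 → straight: x' = 1 + -0.5·cos(-1.8326)·1.5 = 1.1941
y' = -2.5 + -0.5·sin(-1.8326)·1.5 = -1.7756

(1.1941, -1.7756, -1.8326)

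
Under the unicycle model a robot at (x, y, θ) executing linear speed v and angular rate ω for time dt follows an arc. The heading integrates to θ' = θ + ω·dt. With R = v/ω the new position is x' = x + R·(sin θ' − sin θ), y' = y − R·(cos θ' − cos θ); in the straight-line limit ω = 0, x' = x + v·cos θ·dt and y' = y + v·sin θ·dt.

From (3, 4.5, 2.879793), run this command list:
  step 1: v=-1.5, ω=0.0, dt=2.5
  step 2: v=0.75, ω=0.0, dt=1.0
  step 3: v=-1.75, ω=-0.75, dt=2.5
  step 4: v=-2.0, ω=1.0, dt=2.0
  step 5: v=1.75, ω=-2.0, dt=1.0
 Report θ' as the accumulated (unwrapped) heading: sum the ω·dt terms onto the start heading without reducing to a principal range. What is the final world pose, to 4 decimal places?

(8.0595, -1.4994, 1.0048)

step 1: θ'=2.8798 (straight) → pose (6.6222, 3.5294, 2.8798)
step 2: θ'=2.8798 (straight) → pose (5.8978, 3.7235, 2.8798)
step 3: θ'=1.0048 (R=2.3333) → pose (7.2633, 0.2184, 1.0048)
step 4: θ'=3.0048 (R=-2.0000) → pose (8.6787, -2.8354, 3.0048)
step 5: θ'=1.0048 (R=-0.8750) → pose (8.0595, -1.4994, 1.0048)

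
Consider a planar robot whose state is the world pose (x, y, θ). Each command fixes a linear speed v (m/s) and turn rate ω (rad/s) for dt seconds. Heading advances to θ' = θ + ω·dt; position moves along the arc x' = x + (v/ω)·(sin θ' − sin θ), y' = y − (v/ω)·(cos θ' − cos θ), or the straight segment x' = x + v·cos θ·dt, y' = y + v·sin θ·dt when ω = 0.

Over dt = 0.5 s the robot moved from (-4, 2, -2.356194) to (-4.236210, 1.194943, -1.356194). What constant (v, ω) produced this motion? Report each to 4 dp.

Δθ = -1.356194 − -2.356194 = 1.000000
ω = Δθ/dt = 1.000000/0.5 = 2.0000
R = −Δy/(cos θ' − cos θ) = 0.8750
v = R·ω = 0.8750·2.0000 = 1.7500

v = 1.7500, ω = 2.0000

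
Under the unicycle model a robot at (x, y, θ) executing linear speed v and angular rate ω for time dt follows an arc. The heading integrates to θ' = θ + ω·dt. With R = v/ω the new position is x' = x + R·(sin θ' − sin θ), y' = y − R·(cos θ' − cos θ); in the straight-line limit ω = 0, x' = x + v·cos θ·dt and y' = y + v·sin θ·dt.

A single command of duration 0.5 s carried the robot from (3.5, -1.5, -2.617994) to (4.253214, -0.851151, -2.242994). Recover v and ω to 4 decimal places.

Δθ = -2.242994 − -2.617994 = 0.375000
ω = Δθ/dt = 0.375000/0.5 = 0.7500
R = Δx/(sin θ' − sin θ) = -2.6667
v = R·ω = -2.6667·0.7500 = -2.0000

v = -2.0000, ω = 0.7500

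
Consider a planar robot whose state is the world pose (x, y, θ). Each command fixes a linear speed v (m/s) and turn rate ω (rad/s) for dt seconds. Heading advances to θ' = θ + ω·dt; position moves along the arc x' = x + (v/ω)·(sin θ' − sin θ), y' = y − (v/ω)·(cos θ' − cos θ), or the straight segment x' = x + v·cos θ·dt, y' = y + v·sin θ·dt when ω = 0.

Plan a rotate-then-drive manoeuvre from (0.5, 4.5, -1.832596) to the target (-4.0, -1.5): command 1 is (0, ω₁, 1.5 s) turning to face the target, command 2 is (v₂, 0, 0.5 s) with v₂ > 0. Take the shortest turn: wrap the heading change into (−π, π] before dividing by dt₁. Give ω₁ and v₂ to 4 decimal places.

heading to target = atan2(-1.5−4.5, -4−0.5) = -2.2143
Δθ = wrap(-2.2143 − -1.8326) = -0.3817; ω₁ = Δθ/dt₁ = -0.2545
distance = √((-4−0.5)² + (-1.5−4.5)²) = 7.5000; v₂ = distance/dt₂ = 15.0000

ω₁ = -0.2545, v₂ = 15.0000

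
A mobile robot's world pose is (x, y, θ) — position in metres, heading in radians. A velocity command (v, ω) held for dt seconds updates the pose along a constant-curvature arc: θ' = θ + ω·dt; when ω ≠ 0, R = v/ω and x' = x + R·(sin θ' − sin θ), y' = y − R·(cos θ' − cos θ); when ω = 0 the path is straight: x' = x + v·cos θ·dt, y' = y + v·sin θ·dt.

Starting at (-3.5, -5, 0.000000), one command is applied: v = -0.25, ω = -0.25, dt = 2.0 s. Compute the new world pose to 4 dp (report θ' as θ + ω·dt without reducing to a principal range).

θ' = 0.0000 + -0.25·2.0 = -0.5000
R = v/ω = -0.25/-0.25 = 1.0000
x' = -3.5 + 1.0000·(sin -0.5000 − sin 0.0000) = -3.9794
y' = -5 − 1.0000·(cos -0.5000 − cos 0.0000) = -4.8776

(-3.9794, -4.8776, -0.5000)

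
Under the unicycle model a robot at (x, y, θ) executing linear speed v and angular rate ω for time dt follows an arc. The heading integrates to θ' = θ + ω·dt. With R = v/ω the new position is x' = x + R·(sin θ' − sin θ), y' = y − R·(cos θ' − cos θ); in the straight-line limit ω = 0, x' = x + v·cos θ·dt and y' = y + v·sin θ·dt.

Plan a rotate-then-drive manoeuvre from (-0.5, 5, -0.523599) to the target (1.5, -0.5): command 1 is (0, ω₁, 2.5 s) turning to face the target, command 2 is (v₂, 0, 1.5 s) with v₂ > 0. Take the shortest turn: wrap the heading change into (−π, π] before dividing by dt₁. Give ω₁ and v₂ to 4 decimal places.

ω₁ = -0.2794, v₂ = 3.9016

heading to target = atan2(-0.5−5, 1.5−-0.5) = -1.2220
Δθ = wrap(-1.2220 − -0.5236) = -0.6984; ω₁ = Δθ/dt₁ = -0.2794
distance = √((1.5−-0.5)² + (-0.5−5)²) = 5.8523; v₂ = distance/dt₂ = 3.9016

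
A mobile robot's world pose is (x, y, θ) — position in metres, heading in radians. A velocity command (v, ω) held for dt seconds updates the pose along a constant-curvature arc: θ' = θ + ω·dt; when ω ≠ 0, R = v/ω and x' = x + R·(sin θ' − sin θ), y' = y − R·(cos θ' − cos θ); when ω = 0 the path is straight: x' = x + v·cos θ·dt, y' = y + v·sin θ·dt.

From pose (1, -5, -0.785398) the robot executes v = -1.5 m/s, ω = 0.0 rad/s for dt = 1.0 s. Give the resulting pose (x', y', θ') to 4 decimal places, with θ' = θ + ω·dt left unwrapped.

(-0.0607, -3.9393, -0.7854)

θ' = -0.7854 + 0.0·1.0 = -0.7854
ω = 0 → straight: x' = 1 + -1.5·cos(-0.7854)·1.0 = -0.0607
y' = -5 + -1.5·sin(-0.7854)·1.0 = -3.9393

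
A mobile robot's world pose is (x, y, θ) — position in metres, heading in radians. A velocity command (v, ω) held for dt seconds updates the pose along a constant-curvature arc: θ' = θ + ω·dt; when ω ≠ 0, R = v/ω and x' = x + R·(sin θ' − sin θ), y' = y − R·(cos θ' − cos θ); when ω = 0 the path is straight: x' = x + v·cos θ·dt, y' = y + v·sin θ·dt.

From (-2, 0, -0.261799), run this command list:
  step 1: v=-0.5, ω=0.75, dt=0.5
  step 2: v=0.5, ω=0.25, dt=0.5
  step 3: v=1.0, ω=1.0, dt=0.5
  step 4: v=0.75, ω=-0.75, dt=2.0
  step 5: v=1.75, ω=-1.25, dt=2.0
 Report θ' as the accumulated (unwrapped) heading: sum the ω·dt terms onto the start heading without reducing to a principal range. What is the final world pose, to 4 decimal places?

step 1: θ'=0.1132 (R=-0.6667) → pose (-2.2479, 0.0184, 0.1132)
step 2: θ'=0.2382 (R=2.0000) → pose (-2.0019, 0.0621, 0.2382)
step 3: θ'=0.7382 (R=1.0000) → pose (-1.5649, 0.2942, 0.7382)
step 4: θ'=-0.7618 (R=-1.0000) → pose (-0.2017, 0.2781, -0.7618)
step 5: θ'=-3.2618 (R=-1.4000) → pose (-1.3359, -2.1248, -3.2618)

(-1.3359, -2.1248, -3.2618)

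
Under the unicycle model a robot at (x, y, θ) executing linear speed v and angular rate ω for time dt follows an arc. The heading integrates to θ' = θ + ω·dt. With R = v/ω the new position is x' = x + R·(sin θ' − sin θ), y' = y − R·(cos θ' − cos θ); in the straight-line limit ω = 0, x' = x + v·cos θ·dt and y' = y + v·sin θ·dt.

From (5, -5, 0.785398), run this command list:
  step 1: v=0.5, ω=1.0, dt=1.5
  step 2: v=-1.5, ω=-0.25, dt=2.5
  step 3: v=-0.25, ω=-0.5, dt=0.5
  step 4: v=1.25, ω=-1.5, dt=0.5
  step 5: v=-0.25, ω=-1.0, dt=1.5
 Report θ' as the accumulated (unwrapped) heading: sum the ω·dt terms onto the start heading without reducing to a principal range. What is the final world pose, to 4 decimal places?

(6.4355, -7.2829, -0.8396)

step 1: θ'=2.2854 (R=0.5000) → pose (5.0241, -4.3188, 2.2854)
step 2: θ'=1.6604 (R=6.0000) → pose (6.4679, -7.7138, 1.6604)
step 3: θ'=1.4104 (R=0.5000) → pose (6.4635, -7.8384, 1.4104)
step 4: θ'=0.6604 (R=-0.8333) → pose (6.7750, -7.3134, 0.6604)
step 5: θ'=-0.8396 (R=0.2500) → pose (6.4355, -7.2829, -0.8396)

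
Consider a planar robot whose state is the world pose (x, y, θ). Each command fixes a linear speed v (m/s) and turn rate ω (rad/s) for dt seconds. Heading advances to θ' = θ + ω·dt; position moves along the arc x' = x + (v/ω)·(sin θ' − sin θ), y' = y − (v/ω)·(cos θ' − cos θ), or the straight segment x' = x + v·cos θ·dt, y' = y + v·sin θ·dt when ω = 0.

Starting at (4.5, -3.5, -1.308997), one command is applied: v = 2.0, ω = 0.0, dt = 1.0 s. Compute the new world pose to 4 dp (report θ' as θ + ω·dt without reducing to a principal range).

θ' = -1.3090 + 0.0·1.0 = -1.3090
ω = 0 → straight: x' = 4.5 + 2.0·cos(-1.3090)·1.0 = 5.0176
y' = -3.5 + 2.0·sin(-1.3090)·1.0 = -5.4319

(5.0176, -5.4319, -1.3090)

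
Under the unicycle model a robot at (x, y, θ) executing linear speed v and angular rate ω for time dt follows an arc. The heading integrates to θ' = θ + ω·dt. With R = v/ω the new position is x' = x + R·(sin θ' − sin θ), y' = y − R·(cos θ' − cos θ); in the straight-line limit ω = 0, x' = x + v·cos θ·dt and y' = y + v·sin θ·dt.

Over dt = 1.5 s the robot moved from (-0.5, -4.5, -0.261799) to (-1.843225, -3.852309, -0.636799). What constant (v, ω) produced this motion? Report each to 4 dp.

Δθ = -0.636799 − -0.261799 = -0.375000
ω = Δθ/dt = -0.375000/1.5 = -0.2500
R = Δx/(sin θ' − sin θ) = 4.0000
v = R·ω = 4.0000·-0.2500 = -1.0000

v = -1.0000, ω = -0.2500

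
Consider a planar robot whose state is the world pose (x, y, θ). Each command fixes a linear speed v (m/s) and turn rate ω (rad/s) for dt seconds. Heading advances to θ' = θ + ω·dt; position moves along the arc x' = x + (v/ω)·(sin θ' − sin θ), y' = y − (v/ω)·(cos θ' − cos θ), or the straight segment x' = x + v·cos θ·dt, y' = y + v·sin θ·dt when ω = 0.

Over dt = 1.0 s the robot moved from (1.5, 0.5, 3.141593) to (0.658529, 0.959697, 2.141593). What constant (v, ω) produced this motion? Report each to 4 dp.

Δθ = 2.141593 − 3.141593 = -1.000000
ω = Δθ/dt = -1.000000/1.0 = -1.0000
R = Δx/(sin θ' − sin θ) = -1.0000
v = R·ω = -1.0000·-1.0000 = 1.0000

v = 1.0000, ω = -1.0000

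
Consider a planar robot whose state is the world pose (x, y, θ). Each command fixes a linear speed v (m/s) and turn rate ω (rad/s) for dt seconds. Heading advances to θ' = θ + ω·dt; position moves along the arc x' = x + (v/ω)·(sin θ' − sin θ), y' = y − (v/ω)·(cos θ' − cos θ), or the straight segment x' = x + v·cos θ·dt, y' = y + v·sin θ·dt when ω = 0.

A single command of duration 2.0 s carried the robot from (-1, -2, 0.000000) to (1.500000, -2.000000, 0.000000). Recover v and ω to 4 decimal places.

v = 1.2500, ω = 0.0000

Δθ = 0.000000 − 0.000000 = 0.000000
ω = Δθ/dt = 0.000000/2.0 = 0.0000
ω = 0 → v = (Δx·cos θ + Δy·sin θ)/dt = 1.2500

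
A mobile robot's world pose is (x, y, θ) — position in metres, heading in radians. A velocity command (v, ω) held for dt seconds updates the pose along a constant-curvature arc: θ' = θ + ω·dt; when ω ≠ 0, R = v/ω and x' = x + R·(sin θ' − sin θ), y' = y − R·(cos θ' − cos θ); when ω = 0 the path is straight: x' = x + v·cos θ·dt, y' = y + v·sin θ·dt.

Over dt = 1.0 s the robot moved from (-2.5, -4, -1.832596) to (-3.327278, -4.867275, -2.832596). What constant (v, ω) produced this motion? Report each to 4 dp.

Δθ = -2.832596 − -1.832596 = -1.000000
ω = Δθ/dt = -1.000000/1.0 = -1.0000
R = −Δy/(cos θ' − cos θ) = -1.2500
v = R·ω = -1.2500·-1.0000 = 1.2500

v = 1.2500, ω = -1.0000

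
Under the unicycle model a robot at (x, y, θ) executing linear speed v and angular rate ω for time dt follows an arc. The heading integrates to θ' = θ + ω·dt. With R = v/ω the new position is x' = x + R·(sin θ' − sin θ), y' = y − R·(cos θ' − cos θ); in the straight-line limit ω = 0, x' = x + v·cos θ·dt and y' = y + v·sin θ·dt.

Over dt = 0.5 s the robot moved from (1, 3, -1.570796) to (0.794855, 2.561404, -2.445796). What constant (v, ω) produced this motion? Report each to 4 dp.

v = 1.0000, ω = -1.7500

Δθ = -2.445796 − -1.570796 = -0.875000
ω = Δθ/dt = -0.875000/0.5 = -1.7500
R = −Δy/(cos θ' − cos θ) = -0.5714
v = R·ω = -0.5714·-1.7500 = 1.0000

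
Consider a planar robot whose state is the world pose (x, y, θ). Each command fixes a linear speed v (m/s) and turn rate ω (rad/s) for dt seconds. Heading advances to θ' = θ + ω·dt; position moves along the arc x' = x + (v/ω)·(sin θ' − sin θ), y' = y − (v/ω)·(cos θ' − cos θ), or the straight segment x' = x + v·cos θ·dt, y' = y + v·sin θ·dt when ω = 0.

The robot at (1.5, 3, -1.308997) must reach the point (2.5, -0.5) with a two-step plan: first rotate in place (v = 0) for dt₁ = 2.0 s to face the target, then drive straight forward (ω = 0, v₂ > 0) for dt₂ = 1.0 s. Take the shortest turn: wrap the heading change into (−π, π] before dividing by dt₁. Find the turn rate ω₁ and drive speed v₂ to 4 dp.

heading to target = atan2(-0.5−3, 2.5−1.5) = -1.2925
Δθ = wrap(-1.2925 − -1.3090) = 0.0165; ω₁ = Δθ/dt₁ = 0.0083
distance = √((2.5−1.5)² + (-0.5−3)²) = 3.6401; v₂ = distance/dt₂ = 3.6401

ω₁ = 0.0083, v₂ = 3.6401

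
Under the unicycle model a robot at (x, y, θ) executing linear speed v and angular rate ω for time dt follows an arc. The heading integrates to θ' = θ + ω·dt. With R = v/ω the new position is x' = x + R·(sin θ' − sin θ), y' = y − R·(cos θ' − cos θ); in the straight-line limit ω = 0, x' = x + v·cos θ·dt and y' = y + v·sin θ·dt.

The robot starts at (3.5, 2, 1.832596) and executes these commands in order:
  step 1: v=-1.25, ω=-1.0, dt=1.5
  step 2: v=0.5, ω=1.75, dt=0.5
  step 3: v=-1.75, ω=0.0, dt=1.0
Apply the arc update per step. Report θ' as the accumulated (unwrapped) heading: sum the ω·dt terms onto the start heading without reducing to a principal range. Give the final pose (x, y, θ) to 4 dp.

(2.2528, -0.9723, 1.2076)

step 1: θ'=0.3326 (R=1.2500) → pose (2.7007, 0.4950, 0.3326)
step 2: θ'=1.2076 (R=0.2857) → pose (2.8745, 0.6635, 1.2076)
step 3: θ'=1.2076 (straight) → pose (2.2528, -0.9723, 1.2076)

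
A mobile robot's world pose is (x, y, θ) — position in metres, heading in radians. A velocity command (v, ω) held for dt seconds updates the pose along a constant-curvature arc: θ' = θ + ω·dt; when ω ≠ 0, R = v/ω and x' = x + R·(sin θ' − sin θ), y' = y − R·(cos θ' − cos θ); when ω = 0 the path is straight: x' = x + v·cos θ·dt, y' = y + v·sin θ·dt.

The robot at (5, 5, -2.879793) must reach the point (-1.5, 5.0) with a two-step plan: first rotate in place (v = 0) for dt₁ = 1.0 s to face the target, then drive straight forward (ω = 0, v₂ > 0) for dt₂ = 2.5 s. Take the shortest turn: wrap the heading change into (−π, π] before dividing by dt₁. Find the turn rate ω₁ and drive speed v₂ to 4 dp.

ω₁ = -0.2618, v₂ = 2.6000

heading to target = atan2(5−5, -1.5−5) = 3.1416
Δθ = wrap(3.1416 − -2.8798) = -0.2618; ω₁ = Δθ/dt₁ = -0.2618
distance = √((-1.5−5)² + (5−5)²) = 6.5000; v₂ = distance/dt₂ = 2.6000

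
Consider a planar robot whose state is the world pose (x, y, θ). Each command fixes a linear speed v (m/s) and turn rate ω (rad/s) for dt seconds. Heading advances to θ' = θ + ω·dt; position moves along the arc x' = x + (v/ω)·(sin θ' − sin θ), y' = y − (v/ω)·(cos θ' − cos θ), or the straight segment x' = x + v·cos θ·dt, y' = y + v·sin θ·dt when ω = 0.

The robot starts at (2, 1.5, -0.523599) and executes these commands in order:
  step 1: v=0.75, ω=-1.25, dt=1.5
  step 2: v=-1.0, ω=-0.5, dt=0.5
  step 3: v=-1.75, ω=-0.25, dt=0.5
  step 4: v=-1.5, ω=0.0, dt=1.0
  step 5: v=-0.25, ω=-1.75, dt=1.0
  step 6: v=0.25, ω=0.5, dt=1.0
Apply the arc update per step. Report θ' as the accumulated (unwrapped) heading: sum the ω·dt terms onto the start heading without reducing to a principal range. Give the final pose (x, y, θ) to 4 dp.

(4.7932, 1.8495, -4.0236)

step 1: θ'=-2.3986 (R=-0.6000) → pose (2.1059, 0.5385, -2.3986)
step 2: θ'=-2.6486 (R=2.0000) → pose (2.5124, 0.8275, -2.6486)
step 3: θ'=-2.7736 (R=7.0000) → pose (3.3070, 1.1924, -2.7736)
step 4: θ'=-2.7736 (straight) → pose (4.7066, 1.7320, -2.7736)
step 5: θ'=-4.5236 (R=0.1429) → pose (4.8983, 1.6255, -4.5236)
step 6: θ'=-4.0236 (R=0.5000) → pose (4.7932, 1.8495, -4.0236)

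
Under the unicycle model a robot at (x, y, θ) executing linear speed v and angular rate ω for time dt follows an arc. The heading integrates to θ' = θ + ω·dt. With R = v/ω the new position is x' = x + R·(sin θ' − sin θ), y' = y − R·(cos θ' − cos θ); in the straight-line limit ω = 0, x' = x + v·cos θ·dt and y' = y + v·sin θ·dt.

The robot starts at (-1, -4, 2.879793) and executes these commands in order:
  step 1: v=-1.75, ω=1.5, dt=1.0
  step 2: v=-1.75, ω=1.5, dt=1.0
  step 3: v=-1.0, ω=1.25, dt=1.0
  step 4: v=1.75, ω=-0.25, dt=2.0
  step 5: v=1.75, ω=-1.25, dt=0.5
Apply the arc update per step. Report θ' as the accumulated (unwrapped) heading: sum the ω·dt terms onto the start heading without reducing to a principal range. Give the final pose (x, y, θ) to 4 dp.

(2.5723, -0.0305, 6.0048)

step 1: θ'=4.3798 (R=-1.1667) → pose (0.4047, -3.2540, 4.3798)
step 2: θ'=5.8798 (R=-1.1667) → pose (-0.2401, -1.8001, 5.8798)
step 3: θ'=7.1298 (R=-0.8000) → pose (-1.1533, -2.0058, 7.1298)
step 4: θ'=6.6298 (R=-7.0000) → pose (1.7120, -0.0598, 6.6298)
step 5: θ'=6.0048 (R=-1.4000) → pose (2.5723, -0.0305, 6.0048)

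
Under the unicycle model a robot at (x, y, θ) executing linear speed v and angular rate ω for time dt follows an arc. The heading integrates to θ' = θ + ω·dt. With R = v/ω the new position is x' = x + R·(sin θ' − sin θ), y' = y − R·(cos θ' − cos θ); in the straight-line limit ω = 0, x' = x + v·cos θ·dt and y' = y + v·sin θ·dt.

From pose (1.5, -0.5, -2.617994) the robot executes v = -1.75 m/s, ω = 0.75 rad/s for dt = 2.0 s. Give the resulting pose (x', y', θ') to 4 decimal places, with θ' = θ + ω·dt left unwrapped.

(2.4315, 2.5415, -1.1180)

θ' = -2.6180 + 0.75·2.0 = -1.1180
R = v/ω = -1.75/0.75 = -2.3333
x' = 1.5 + -2.3333·(sin -1.1180 − sin -2.6180) = 2.4315
y' = -0.5 − -2.3333·(cos -1.1180 − cos -2.6180) = 2.5415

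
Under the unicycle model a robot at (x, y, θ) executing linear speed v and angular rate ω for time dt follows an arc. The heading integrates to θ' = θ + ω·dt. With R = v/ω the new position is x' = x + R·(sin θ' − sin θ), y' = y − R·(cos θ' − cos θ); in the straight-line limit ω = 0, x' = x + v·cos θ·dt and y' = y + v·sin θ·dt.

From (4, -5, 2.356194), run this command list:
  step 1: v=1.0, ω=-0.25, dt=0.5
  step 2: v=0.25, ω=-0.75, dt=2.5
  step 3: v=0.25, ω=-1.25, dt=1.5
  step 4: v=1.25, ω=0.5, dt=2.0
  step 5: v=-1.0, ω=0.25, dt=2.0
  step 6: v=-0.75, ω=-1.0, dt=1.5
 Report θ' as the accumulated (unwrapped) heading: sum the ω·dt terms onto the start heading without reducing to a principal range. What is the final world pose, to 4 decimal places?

step 1: θ'=2.2312 (R=-4.0000) → pose (3.6694, -4.6253, 2.2312)
step 2: θ'=0.3562 (R=-0.3333) → pose (3.8164, -4.1084, 0.3562)
step 3: θ'=-1.5188 (R=-0.2000) → pose (4.0859, -4.2855, -1.5188)
step 4: θ'=-0.5188 (R=2.5000) → pose (5.3429, -6.3266, -0.5188)
step 5: θ'=-0.0188 (R=-4.0000) → pose (3.4348, -5.8009, -0.0188)
step 6: θ'=-1.5188 (R=0.7500) → pose (2.6999, -5.0900, -1.5188)

(2.6999, -5.0900, -1.5188)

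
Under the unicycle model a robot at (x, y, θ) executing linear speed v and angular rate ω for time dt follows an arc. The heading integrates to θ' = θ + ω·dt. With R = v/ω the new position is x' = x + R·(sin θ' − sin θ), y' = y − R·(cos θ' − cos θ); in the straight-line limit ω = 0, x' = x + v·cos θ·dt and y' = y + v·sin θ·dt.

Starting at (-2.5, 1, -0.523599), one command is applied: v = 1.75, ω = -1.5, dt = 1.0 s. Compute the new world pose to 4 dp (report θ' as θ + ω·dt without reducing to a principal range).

θ' = -0.5236 + -1.5·1.0 = -2.0236
R = v/ω = 1.75/-1.5 = -1.1667
x' = -2.5 + -1.1667·(sin -2.0236 − sin -0.5236) = -2.0342
y' = 1 − -1.1667·(cos -2.0236 − cos -0.5236) = -0.5208

(-2.0342, -0.5208, -2.0236)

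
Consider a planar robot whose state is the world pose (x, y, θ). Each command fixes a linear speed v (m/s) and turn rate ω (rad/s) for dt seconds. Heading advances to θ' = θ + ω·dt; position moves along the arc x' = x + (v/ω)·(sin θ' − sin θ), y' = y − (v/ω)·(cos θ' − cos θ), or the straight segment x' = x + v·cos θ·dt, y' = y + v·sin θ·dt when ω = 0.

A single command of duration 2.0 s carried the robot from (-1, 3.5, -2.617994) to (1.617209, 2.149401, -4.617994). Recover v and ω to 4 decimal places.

Δθ = -4.617994 − -2.617994 = -2.000000
ω = Δθ/dt = -2.000000/2.0 = -1.0000
R = Δx/(sin θ' − sin θ) = 1.7500
v = R·ω = 1.7500·-1.0000 = -1.7500

v = -1.7500, ω = -1.0000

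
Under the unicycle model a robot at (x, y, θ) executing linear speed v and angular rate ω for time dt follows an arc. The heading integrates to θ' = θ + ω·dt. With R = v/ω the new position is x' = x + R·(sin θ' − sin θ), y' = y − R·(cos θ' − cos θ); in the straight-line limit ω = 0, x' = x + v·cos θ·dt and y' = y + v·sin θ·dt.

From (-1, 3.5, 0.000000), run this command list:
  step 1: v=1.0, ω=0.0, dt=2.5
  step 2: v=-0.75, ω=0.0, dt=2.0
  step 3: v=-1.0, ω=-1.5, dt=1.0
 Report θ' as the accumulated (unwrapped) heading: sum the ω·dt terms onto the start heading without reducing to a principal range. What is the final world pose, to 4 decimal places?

step 1: θ'=0.0000 (straight) → pose (1.5000, 3.5000, 0.0000)
step 2: θ'=0.0000 (straight) → pose (0.0000, 3.5000, 0.0000)
step 3: θ'=-1.5000 (R=0.6667) → pose (-0.6650, 4.1195, -1.5000)

(-0.6650, 4.1195, -1.5000)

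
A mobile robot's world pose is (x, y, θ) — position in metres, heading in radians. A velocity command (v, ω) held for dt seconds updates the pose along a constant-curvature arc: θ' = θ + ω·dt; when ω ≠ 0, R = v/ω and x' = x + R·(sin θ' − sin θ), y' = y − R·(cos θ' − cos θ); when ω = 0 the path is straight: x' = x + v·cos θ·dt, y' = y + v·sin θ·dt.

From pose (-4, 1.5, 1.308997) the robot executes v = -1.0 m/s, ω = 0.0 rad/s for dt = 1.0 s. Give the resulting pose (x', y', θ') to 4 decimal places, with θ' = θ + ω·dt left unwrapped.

θ' = 1.3090 + 0.0·1.0 = 1.3090
ω = 0 → straight: x' = -4 + -1.0·cos(1.3090)·1.0 = -4.2588
y' = 1.5 + -1.0·sin(1.3090)·1.0 = 0.5341

(-4.2588, 0.5341, 1.3090)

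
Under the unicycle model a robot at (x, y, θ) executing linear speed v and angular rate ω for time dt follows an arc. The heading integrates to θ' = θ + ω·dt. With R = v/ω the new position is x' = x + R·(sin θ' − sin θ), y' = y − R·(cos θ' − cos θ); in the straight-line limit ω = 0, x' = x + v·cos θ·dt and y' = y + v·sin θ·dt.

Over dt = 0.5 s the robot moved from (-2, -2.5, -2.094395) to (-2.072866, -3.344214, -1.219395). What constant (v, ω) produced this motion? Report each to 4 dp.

v = 1.7500, ω = 1.7500

Δθ = -1.219395 − -2.094395 = 0.875000
ω = Δθ/dt = 0.875000/0.5 = 1.7500
R = −Δy/(cos θ' − cos θ) = 1.0000
v = R·ω = 1.0000·1.7500 = 1.7500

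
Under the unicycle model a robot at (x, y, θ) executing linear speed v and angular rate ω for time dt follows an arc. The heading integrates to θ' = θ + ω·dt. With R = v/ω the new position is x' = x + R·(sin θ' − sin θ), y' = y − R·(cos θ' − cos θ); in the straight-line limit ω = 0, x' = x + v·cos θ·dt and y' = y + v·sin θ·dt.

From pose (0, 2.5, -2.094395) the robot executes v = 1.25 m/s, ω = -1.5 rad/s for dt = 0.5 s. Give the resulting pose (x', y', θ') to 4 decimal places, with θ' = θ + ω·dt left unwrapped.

(-0.4777, 2.1199, -2.8444)

θ' = -2.0944 + -1.5·0.5 = -2.8444
R = v/ω = 1.25/-1.5 = -0.8333
x' = 0 + -0.8333·(sin -2.8444 − sin -2.0944) = -0.4777
y' = 2.5 − -0.8333·(cos -2.8444 − cos -2.0944) = 2.1199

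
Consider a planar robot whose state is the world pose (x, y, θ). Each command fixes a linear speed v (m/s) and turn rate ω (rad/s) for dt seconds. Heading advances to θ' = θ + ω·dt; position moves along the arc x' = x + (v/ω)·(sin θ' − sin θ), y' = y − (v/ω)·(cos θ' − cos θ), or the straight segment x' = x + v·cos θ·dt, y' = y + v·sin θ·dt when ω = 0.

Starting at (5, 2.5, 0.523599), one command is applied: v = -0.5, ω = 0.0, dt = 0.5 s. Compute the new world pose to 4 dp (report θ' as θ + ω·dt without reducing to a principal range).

(4.7835, 2.3750, 0.5236)

θ' = 0.5236 + 0.0·0.5 = 0.5236
ω = 0 → straight: x' = 5 + -0.5·cos(0.5236)·0.5 = 4.7835
y' = 2.5 + -0.5·sin(0.5236)·0.5 = 2.3750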